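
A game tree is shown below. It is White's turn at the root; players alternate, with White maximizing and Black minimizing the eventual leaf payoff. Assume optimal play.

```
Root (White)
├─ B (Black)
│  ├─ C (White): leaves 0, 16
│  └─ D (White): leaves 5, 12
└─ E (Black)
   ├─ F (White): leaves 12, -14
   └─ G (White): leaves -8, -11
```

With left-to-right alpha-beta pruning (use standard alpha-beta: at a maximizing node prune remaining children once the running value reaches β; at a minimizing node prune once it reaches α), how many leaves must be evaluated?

6

C [α=-∞,β=+∞]: v=16
D [α=-∞,β=16]: v=12
B [α=-∞,β=+∞]: v=12
F [α=12,β=+∞]: v=12
E [α=12,β=+∞]: v=12 after child 1 ≤ α → α-cutoff, skip 1
Root [α=-∞,β=+∞]: v=12
Leaves evaluated: 6 of 8.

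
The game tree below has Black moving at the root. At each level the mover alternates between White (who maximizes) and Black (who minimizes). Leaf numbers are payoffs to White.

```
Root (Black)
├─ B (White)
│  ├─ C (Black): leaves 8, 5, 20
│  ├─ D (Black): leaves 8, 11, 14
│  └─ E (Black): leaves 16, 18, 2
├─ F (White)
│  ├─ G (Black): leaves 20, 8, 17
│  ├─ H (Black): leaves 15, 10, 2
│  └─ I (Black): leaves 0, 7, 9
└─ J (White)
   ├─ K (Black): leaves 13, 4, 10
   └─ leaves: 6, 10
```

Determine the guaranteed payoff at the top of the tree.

8

C (Black): min(8, 5, 20) = 5
D (Black): min(8, 11, 14) = 8
E (Black): min(16, 18, 2) = 2
B (White): max(5, 8, 2) = 8
G (Black): min(20, 8, 17) = 8
H (Black): min(15, 10, 2) = 2
I (Black): min(0, 7, 9) = 0
F (White): max(8, 2, 0) = 8
K (Black): min(13, 4, 10) = 4
J (White): max(4, 6, 10) = 10
Root (Black): min(8, 8, 10) = 8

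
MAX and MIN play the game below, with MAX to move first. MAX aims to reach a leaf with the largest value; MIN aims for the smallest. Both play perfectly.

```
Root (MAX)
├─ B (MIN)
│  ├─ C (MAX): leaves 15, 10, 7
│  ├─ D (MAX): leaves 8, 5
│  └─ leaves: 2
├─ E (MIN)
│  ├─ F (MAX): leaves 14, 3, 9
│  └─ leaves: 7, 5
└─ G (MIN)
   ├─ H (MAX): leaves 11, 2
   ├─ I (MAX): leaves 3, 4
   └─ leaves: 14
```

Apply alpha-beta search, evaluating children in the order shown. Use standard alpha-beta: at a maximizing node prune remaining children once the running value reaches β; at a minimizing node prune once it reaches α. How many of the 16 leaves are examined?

C [α=-∞,β=+∞]: v=15
D [α=-∞,β=15]: v=8
B [α=-∞,β=+∞]: v=2
F [α=2,β=+∞]: v=14
E [α=2,β=+∞]: v=5
H [α=5,β=+∞]: v=11
I [α=5,β=11]: v=4
G [α=5,β=+∞]: v=4 after child 2 ≤ α → α-cutoff, skip 1
Root [α=-∞,β=+∞]: v=5
Leaves evaluated: 15 of 16.

15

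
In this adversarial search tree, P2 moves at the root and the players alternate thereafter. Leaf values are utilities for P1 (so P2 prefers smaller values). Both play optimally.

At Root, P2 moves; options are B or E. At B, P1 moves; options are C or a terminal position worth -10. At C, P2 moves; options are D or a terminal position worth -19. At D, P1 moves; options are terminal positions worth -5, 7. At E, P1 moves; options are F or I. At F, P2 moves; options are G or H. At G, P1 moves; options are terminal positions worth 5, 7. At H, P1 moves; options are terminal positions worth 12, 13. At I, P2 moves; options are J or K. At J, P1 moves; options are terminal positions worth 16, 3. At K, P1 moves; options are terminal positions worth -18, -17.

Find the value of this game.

-10

D (P1): max(-5, 7) = 7
C (P2): min(7, -19) = -19
B (P1): max(-19, -10) = -10
G (P1): max(5, 7) = 7
H (P1): max(12, 13) = 13
F (P2): min(7, 13) = 7
J (P1): max(16, 3) = 16
K (P1): max(-18, -17) = -17
I (P2): min(16, -17) = -17
E (P1): max(7, -17) = 7
Root (P2): min(-10, 7) = -10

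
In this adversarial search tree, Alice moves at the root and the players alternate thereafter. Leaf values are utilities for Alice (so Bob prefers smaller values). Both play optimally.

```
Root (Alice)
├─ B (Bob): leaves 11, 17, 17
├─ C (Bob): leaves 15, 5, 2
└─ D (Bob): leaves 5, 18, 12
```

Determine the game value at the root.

11

B (Bob): min(11, 17, 17) = 11
C (Bob): min(15, 5, 2) = 2
D (Bob): min(5, 18, 12) = 5
Root (Alice): max(11, 2, 5) = 11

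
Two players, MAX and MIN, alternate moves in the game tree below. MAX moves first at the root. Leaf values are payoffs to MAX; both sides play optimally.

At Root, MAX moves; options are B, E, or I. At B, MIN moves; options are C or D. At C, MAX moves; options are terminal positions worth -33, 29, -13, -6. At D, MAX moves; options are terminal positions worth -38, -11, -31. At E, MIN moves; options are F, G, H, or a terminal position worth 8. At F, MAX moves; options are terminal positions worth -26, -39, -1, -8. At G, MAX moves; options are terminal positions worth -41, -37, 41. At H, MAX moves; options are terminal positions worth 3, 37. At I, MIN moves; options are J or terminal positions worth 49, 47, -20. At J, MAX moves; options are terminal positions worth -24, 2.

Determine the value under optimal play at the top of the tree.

-1

C (MAX): max(-33, 29, -13, -6) = 29
D (MAX): max(-38, -11, -31) = -11
B (MIN): min(29, -11) = -11
F (MAX): max(-26, -39, -1, -8) = -1
G (MAX): max(-41, -37, 41) = 41
H (MAX): max(3, 37) = 37
E (MIN): min(-1, 41, 37, 8) = -1
J (MAX): max(-24, 2) = 2
I (MIN): min(2, 49, 47, -20) = -20
Root (MAX): max(-11, -1, -20) = -1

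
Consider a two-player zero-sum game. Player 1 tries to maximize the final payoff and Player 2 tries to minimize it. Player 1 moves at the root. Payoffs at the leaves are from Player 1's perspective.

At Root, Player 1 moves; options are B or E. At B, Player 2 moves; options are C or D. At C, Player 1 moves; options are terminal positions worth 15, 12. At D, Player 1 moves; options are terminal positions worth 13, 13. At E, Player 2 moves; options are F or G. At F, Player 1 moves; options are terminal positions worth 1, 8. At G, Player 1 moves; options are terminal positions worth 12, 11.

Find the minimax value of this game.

C (Player 1): max(15, 12) = 15
D (Player 1): max(13, 13) = 13
B (Player 2): min(15, 13) = 13
F (Player 1): max(1, 8) = 8
G (Player 1): max(12, 11) = 12
E (Player 2): min(8, 12) = 8
Root (Player 1): max(13, 8) = 13

13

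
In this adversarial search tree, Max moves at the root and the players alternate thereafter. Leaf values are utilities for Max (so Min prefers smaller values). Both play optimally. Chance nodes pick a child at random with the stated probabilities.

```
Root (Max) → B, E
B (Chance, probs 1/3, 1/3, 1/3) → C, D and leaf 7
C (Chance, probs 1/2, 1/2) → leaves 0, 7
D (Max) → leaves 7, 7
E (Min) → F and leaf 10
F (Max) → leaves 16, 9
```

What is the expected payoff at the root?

10

C (Chance): 1/2·0 + 1/2·7 = 3.5
D (Max): max(7, 7) = 7
B (Chance): 1/3·3.5 + 1/3·7 + 1/3·7 = 5.83
F (Max): max(16, 9) = 16
E (Min): min(16, 10) = 10
Root (Max): max(5.83, 10) = 10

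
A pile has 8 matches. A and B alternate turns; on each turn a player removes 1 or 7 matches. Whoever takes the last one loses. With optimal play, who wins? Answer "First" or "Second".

First

i:   0  1  2  3  4  5  6  7  8
     W  L  W  L  W  L  W  L  W
Position 8 is W, so the first player wins.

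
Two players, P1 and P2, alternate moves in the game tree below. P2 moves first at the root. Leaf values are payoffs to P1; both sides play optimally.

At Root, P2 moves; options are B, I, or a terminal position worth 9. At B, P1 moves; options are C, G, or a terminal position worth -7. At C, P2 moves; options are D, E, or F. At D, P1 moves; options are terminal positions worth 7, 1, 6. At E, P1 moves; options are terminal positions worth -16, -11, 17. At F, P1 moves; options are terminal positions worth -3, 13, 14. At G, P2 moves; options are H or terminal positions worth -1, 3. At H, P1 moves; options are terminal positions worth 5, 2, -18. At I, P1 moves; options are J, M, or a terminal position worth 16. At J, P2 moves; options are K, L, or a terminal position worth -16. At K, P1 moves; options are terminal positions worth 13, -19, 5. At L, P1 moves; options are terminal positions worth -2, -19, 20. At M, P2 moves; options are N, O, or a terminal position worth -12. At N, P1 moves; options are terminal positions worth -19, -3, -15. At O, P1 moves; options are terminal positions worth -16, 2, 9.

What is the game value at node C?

D: max(7, 1, 6) = 7
E: max(-16, -11, 17) = 17
F: max(-3, 13, 14) = 14
C: min(7, 17, 14) = 7

7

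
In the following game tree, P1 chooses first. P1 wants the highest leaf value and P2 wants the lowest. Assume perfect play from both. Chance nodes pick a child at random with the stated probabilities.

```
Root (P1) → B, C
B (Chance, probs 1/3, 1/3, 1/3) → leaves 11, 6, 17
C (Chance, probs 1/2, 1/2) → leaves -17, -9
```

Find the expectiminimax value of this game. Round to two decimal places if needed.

11.33

B (Chance): 1/3·11 + 1/3·6 + 1/3·17 = 11.33
C (Chance): 1/2·-17 + 1/2·-9 = -13
Root (P1): max(11.33, -13) = 11.33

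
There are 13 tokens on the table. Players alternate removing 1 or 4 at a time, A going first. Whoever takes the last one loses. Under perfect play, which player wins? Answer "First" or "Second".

Second

Mark each pile size as W (mover wins) or L (mover loses):
i:   0  1  2  3  4  5  6  7  8  9 10 11 12 13
     W  L  W  L  W  W  L  W  L  W  W  L  W  L
Position 13 is L, so the second player wins.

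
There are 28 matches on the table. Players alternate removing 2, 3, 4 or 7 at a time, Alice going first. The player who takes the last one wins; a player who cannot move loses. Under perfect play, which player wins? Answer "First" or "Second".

Compute winning (W) and losing (L) positions by backward induction:
i:   0  1  2  3  4  5  6  7  8  9 10 11 12 13 14 15 16 17 18 19 20 21 22 23 24 25 26 27 28
     L  L  W  W  W  W  L  W  W  W  W  L  L  W  W  W  W  L  W  W  W  W  L  L  W  W  W  W  L
Position 28 is L, so the second player wins.

Second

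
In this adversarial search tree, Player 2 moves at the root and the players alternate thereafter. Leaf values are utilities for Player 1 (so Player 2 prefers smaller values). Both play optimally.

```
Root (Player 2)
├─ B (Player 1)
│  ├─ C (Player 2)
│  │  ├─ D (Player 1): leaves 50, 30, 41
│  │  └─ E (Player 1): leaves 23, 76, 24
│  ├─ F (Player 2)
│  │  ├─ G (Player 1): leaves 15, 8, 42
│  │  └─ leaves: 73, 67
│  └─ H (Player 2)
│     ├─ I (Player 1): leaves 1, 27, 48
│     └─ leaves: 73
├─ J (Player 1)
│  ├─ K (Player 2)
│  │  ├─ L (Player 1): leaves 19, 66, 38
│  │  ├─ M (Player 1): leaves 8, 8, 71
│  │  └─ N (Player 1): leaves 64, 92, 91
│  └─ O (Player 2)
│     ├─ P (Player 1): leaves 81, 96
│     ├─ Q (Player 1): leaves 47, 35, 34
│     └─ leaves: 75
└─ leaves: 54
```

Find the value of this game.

D (Player 1): max(50, 30, 41) = 50
E (Player 1): max(23, 76, 24) = 76
C (Player 2): min(50, 76) = 50
G (Player 1): max(15, 8, 42) = 42
F (Player 2): min(42, 73, 67) = 42
I (Player 1): max(1, 27, 48) = 48
H (Player 2): min(48, 73) = 48
B (Player 1): max(50, 42, 48) = 50
L (Player 1): max(19, 66, 38) = 66
M (Player 1): max(8, 8, 71) = 71
N (Player 1): max(64, 92, 91) = 92
K (Player 2): min(66, 71, 92) = 66
P (Player 1): max(81, 96) = 96
Q (Player 1): max(47, 35, 34) = 47
O (Player 2): min(96, 47, 75) = 47
J (Player 1): max(66, 47) = 66
Root (Player 2): min(50, 66, 54) = 50

50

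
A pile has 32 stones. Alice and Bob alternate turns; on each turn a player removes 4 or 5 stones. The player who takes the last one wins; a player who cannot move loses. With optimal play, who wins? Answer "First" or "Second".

i:   0  1  2  3  4  5  6  7  8  9 10 11 12 13 14 15 16 17 18 19 20 21 22 23 24 25 26 27 28 29 30 31 32
     L  L  L  L  W  W  W  W  W  L  L  L  L  W  W  W  W  W  L  L  L  L  W  W  W  W  W  L  L  L  L  W  W
Position 32 is W, so the first player wins.

First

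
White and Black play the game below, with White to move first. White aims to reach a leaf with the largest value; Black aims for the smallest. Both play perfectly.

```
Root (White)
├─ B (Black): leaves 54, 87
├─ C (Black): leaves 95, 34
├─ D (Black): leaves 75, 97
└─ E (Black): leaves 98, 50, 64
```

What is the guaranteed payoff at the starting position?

B (Black): min(54, 87) = 54
C (Black): min(95, 34) = 34
D (Black): min(75, 97) = 75
E (Black): min(98, 50, 64) = 50
Root (White): max(54, 34, 75, 50) = 75

75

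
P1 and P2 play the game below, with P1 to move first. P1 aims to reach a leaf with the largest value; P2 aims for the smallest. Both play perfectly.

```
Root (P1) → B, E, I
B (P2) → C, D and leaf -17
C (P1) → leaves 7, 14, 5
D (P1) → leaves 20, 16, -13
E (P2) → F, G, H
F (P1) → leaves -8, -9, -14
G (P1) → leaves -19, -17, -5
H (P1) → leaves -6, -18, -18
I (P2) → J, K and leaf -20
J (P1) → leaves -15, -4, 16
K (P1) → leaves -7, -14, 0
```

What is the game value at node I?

-20

J: max(-15, -4, 16) = 16
K: max(-7, -14, 0) = 0
I: min(16, 0, -20) = -20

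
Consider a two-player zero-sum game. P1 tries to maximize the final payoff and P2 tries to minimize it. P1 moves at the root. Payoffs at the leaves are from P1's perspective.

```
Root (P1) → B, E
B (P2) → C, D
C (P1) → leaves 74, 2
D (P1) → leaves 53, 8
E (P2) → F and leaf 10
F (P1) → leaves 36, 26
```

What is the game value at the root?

53

C (P1): max(74, 2) = 74
D (P1): max(53, 8) = 53
B (P2): min(74, 53) = 53
F (P1): max(36, 26) = 36
E (P2): min(36, 10) = 10
Root (P1): max(53, 10) = 53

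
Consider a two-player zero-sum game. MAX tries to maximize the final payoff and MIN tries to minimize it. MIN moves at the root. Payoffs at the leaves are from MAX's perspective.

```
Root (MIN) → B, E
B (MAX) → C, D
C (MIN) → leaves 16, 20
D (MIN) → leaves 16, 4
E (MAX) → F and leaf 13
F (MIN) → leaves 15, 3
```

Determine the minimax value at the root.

13

C (MIN): min(16, 20) = 16
D (MIN): min(16, 4) = 4
B (MAX): max(16, 4) = 16
F (MIN): min(15, 3) = 3
E (MAX): max(3, 13) = 13
Root (MIN): min(16, 13) = 13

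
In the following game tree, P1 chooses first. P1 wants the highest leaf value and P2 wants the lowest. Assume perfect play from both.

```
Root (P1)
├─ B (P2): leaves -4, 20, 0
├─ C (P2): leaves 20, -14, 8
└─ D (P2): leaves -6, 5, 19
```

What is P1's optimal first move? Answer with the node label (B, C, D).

B (P2): min(-4, 20, 0) = -4
C (P2): min(20, -14, 8) = -14
D (P2): min(-6, 5, 19) = -6
Root (P1): max(-4, -14, -6) = -4
P1 picks the child with the highest value: B (value -4).

B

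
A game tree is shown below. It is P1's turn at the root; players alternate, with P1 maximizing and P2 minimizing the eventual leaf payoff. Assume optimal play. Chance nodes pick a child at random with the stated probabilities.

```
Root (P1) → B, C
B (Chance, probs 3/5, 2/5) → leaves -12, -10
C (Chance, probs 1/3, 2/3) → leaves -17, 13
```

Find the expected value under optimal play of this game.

3

B (Chance): 3/5·-12 + 2/5·-10 = -11.2
C (Chance): 1/3·-17 + 2/3·13 = 3
Root (P1): max(-11.2, 3) = 3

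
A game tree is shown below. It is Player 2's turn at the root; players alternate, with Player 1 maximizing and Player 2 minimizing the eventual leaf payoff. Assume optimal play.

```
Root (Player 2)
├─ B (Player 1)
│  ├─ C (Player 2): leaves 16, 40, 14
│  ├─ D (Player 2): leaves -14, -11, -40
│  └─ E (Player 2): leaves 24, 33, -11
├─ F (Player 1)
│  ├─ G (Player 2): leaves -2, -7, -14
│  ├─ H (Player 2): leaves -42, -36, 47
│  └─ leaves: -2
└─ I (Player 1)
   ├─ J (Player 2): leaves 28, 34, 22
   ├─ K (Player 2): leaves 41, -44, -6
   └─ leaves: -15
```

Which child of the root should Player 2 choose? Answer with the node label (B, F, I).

C (Player 2): min(16, 40, 14) = 14
D (Player 2): min(-14, -11, -40) = -40
E (Player 2): min(24, 33, -11) = -11
B (Player 1): max(14, -40, -11) = 14
G (Player 2): min(-2, -7, -14) = -14
H (Player 2): min(-42, -36, 47) = -42
F (Player 1): max(-14, -42, -2) = -2
J (Player 2): min(28, 34, 22) = 22
K (Player 2): min(41, -44, -6) = -44
I (Player 1): max(22, -44, -15) = 22
Root (Player 2): min(14, -2, 22) = -2
Player 2 picks the child with the lowest value: F (value -2).

F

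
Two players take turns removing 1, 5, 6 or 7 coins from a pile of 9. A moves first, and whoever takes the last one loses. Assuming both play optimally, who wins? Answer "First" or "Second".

Compute winning (W) and losing (L) positions by backward induction:
i:   0  1  2  3  4  5  6  7  8  9
     W  L  W  L  W  L  W  W  W  W
Position 9 is W, so the first player wins.

First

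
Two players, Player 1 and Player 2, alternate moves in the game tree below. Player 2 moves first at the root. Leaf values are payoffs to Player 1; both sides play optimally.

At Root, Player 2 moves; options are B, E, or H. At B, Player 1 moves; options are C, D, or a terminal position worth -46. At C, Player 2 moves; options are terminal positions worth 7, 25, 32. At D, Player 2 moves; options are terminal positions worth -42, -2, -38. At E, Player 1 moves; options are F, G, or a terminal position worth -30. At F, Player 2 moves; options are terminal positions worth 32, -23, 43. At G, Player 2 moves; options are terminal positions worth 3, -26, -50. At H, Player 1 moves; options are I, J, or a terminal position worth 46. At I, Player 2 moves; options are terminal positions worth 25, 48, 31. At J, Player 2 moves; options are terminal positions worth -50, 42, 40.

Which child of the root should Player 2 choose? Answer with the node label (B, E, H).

C (Player 2): min(7, 25, 32) = 7
D (Player 2): min(-42, -2, -38) = -42
B (Player 1): max(7, -42, -46) = 7
F (Player 2): min(32, -23, 43) = -23
G (Player 2): min(3, -26, -50) = -50
E (Player 1): max(-23, -50, -30) = -23
I (Player 2): min(25, 48, 31) = 25
J (Player 2): min(-50, 42, 40) = -50
H (Player 1): max(25, -50, 46) = 46
Root (Player 2): min(7, -23, 46) = -23
Player 2 picks the child with the lowest value: E (value -23).

E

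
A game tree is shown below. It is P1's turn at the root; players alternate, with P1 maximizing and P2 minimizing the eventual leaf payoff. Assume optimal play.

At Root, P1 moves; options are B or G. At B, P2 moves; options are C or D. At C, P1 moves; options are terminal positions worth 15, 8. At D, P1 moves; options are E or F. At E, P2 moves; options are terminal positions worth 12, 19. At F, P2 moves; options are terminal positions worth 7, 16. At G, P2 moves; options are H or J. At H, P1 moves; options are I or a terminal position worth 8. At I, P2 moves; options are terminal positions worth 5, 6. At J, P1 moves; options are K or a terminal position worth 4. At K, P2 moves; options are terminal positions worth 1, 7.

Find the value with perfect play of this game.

C (P1): max(15, 8) = 15
E (P2): min(12, 19) = 12
F (P2): min(7, 16) = 7
D (P1): max(12, 7) = 12
B (P2): min(15, 12) = 12
I (P2): min(5, 6) = 5
H (P1): max(5, 8) = 8
K (P2): min(1, 7) = 1
J (P1): max(1, 4) = 4
G (P2): min(8, 4) = 4
Root (P1): max(12, 4) = 12

12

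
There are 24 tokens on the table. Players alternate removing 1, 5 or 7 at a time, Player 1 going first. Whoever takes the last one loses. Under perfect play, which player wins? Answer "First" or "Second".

First

W/L table (W = player to move can force a win):
i:   0  1  2  3  4  5  6  7  8  9 10 11 12 13 14 15 16 17 18 19 20 21 22 23 24
     W  L  W  L  W  L  W  L  W  L  W  L  W  L  W  L  W  L  W  L  W  L  W  L  W
Position 24 is W, so the first player wins.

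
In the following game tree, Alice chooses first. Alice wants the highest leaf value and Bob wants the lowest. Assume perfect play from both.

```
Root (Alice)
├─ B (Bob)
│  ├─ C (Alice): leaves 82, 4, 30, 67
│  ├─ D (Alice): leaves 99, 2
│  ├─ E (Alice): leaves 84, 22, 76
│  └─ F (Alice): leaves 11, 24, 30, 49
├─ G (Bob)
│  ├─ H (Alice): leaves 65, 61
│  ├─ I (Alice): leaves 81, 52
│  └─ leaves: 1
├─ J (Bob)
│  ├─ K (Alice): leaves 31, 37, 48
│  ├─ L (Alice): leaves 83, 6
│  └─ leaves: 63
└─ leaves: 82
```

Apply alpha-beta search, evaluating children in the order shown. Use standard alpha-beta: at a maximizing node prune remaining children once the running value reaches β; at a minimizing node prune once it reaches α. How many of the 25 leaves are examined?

18

C [α=-∞,β=+∞]: v=82
D [α=-∞,β=82]: v=99 after child 1 ≥ β → β-cutoff, skip 1
E [α=-∞,β=82]: v=84 after child 1 ≥ β → β-cutoff, skip 2
F [α=-∞,β=82]: v=49
B [α=-∞,β=+∞]: v=49
H [α=49,β=+∞]: v=65
I [α=49,β=65]: v=81 after child 1 ≥ β → β-cutoff, skip 1
G [α=49,β=+∞]: v=1
K [α=49,β=+∞]: v=48
J [α=49,β=+∞]: v=48 after child 1 ≤ α → α-cutoff, skip 2
Root [α=-∞,β=+∞]: v=82
Leaves evaluated: 18 of 25.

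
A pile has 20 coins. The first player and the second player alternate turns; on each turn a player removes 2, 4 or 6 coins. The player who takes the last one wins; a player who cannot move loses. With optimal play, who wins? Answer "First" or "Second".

First

Compute winning (W) and losing (L) positions by backward induction:
i:   0  1  2  3  4  5  6  7  8  9 10 11 12 13 14 15 16 17 18 19 20
     L  L  W  W  W  W  W  W  L  L  W  W  W  W  W  W  L  L  W  W  W
Position 20 is W, so the first player wins.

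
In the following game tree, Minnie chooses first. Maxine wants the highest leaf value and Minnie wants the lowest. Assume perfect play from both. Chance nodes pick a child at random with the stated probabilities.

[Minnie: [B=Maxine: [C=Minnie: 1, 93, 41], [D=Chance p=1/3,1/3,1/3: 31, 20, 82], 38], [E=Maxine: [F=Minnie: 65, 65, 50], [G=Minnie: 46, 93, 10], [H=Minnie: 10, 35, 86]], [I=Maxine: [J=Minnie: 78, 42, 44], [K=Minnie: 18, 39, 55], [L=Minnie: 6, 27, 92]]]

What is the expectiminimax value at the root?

C (Minnie): min(1, 93, 41) = 1
D (Chance): 1/3·31 + 1/3·20 + 1/3·82 = 44.33
B (Maxine): max(1, 44.33, 38) = 44.33
F (Minnie): min(65, 65, 50) = 50
G (Minnie): min(46, 93, 10) = 10
H (Minnie): min(10, 35, 86) = 10
E (Maxine): max(50, 10, 10) = 50
J (Minnie): min(78, 42, 44) = 42
K (Minnie): min(18, 39, 55) = 18
L (Minnie): min(6, 27, 92) = 6
I (Maxine): max(42, 18, 6) = 42
Root (Minnie): min(44.33, 50, 42) = 42

42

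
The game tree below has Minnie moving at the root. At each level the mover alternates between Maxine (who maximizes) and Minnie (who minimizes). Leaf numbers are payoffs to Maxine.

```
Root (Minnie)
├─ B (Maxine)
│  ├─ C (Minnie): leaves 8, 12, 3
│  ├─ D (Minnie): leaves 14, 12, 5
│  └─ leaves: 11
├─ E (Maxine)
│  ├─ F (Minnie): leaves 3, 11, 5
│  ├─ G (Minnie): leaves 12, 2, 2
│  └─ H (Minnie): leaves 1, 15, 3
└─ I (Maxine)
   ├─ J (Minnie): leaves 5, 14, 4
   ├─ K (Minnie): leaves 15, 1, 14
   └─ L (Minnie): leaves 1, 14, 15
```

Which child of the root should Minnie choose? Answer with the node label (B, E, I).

C (Minnie): min(8, 12, 3) = 3
D (Minnie): min(14, 12, 5) = 5
B (Maxine): max(3, 5, 11) = 11
F (Minnie): min(3, 11, 5) = 3
G (Minnie): min(12, 2, 2) = 2
H (Minnie): min(1, 15, 3) = 1
E (Maxine): max(3, 2, 1) = 3
J (Minnie): min(5, 14, 4) = 4
K (Minnie): min(15, 1, 14) = 1
L (Minnie): min(1, 14, 15) = 1
I (Maxine): max(4, 1, 1) = 4
Root (Minnie): min(11, 3, 4) = 3
Minnie picks the child with the lowest value: E (value 3).

E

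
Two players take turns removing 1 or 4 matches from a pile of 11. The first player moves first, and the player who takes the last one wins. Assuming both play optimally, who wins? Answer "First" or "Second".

Compute winning (W) and losing (L) positions by backward induction:
i:   0  1  2  3  4  5  6  7  8  9 10 11
     L  W  L  W  W  L  W  L  W  W  L  W
Position 11 is W, so the first player wins.

First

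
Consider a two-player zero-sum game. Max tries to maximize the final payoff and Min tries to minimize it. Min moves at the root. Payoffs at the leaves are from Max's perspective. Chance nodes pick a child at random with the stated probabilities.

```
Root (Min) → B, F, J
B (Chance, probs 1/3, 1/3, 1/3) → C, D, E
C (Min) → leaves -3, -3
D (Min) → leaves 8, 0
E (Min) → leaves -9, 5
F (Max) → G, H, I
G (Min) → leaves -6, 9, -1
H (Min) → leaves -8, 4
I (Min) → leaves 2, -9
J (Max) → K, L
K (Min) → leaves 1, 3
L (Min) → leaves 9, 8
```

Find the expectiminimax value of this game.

-6

C (Min): min(-3, -3) = -3
D (Min): min(8, 0) = 0
E (Min): min(-9, 5) = -9
B (Chance): 1/3·-3 + 1/3·0 + 1/3·-9 = -4
G (Min): min(-6, 9, -1) = -6
H (Min): min(-8, 4) = -8
I (Min): min(2, -9) = -9
F (Max): max(-6, -8, -9) = -6
K (Min): min(1, 3) = 1
L (Min): min(9, 8) = 8
J (Max): max(1, 8) = 8
Root (Min): min(-4, -6, 8) = -6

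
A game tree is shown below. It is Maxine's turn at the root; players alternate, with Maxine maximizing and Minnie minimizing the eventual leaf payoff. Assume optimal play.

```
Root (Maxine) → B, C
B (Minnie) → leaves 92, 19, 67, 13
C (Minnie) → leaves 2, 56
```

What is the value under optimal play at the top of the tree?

B (Minnie): min(92, 19, 67, 13) = 13
C (Minnie): min(2, 56) = 2
Root (Maxine): max(13, 2) = 13

13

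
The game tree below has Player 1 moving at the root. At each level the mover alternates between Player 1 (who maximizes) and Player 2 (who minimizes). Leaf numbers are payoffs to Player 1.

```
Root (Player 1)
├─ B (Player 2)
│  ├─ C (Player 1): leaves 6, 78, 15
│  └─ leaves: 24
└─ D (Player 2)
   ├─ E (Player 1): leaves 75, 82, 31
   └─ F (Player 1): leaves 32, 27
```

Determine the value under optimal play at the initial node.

32

C (Player 1): max(6, 78, 15) = 78
B (Player 2): min(78, 24) = 24
E (Player 1): max(75, 82, 31) = 82
F (Player 1): max(32, 27) = 32
D (Player 2): min(82, 32) = 32
Root (Player 1): max(24, 32) = 32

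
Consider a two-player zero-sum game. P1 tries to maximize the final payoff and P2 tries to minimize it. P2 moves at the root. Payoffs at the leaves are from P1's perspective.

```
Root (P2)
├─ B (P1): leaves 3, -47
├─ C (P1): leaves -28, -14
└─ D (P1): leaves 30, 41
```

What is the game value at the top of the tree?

-14

B (P1): max(3, -47) = 3
C (P1): max(-28, -14) = -14
D (P1): max(30, 41) = 41
Root (P2): min(3, -14, 41) = -14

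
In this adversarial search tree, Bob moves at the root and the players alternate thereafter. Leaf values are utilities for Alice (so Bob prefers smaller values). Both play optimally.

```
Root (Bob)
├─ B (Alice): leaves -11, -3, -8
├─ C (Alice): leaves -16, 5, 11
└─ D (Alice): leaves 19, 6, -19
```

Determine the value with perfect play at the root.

-3

B (Alice): max(-11, -3, -8) = -3
C (Alice): max(-16, 5, 11) = 11
D (Alice): max(19, 6, -19) = 19
Root (Bob): min(-3, 11, 19) = -3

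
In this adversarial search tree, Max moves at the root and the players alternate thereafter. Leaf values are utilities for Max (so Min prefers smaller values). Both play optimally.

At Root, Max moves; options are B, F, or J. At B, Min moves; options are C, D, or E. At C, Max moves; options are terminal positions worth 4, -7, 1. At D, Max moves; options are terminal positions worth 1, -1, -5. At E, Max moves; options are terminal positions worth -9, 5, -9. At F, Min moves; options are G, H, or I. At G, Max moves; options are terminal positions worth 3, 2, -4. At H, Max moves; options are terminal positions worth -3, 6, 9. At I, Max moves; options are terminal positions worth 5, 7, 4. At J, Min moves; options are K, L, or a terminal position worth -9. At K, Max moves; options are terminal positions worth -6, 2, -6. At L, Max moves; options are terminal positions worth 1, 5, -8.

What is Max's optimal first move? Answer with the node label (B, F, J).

C (Max): max(4, -7, 1) = 4
D (Max): max(1, -1, -5) = 1
E (Max): max(-9, 5, -9) = 5
B (Min): min(4, 1, 5) = 1
G (Max): max(3, 2, -4) = 3
H (Max): max(-3, 6, 9) = 9
I (Max): max(5, 7, 4) = 7
F (Min): min(3, 9, 7) = 3
K (Max): max(-6, 2, -6) = 2
L (Max): max(1, 5, -8) = 5
J (Min): min(2, 5, -9) = -9
Root (Max): max(1, 3, -9) = 3
Max picks the child with the highest value: F (value 3).

F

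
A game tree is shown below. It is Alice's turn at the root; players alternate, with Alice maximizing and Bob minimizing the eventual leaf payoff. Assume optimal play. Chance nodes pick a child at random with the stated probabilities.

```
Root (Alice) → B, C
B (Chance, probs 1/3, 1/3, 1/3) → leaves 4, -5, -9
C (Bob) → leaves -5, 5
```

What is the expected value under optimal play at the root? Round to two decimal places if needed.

-3.33

B (Chance): 1/3·4 + 1/3·-5 + 1/3·-9 = -3.33
C (Bob): min(-5, 5) = -5
Root (Alice): max(-3.33, -5) = -3.33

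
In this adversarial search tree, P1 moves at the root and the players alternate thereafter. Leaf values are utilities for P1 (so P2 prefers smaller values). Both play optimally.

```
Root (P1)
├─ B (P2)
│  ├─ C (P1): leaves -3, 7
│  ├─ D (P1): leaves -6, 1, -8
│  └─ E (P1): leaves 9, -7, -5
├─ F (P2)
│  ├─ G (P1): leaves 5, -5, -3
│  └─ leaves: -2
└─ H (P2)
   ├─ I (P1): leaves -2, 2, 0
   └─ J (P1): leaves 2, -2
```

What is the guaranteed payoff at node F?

-2

G: max(5, -5, -3) = 5
F: min(5, -2) = -2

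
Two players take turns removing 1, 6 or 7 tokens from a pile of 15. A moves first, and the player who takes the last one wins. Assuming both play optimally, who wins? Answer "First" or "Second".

First

Compute winning (W) and losing (L) positions by backward induction:
i:   0  1  2  3  4  5  6  7  8  9 10 11 12 13 14 15
     L  W  L  W  L  W  W  W  W  W  W  W  L  W  L  W
Position 15 is W, so the first player wins.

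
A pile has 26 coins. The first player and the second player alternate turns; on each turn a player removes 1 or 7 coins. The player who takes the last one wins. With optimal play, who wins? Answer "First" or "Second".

Compute winning (W) and losing (L) positions by backward induction:
i:   0  1  2  3  4  5  6  7  8  9 10 11 12 13 14 15 16 17 18 19 20 21 22 23 24 25 26
     L  W  L  W  L  W  L  W  L  W  L  W  L  W  L  W  L  W  L  W  L  W  L  W  L  W  L
Position 26 is L, so the second player wins.

Second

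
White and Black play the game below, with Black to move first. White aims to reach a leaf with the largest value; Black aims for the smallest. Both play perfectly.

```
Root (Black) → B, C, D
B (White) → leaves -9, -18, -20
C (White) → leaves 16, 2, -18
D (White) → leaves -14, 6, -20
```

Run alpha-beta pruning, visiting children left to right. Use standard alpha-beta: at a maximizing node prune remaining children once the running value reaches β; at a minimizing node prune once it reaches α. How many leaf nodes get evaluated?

B [α=-∞,β=+∞]: v=-9
C [α=-∞,β=-9]: v=16 after child 1 ≥ β → β-cutoff, skip 2
D [α=-∞,β=-9]: v=6 after child 2 ≥ β → β-cutoff, skip 1
Root [α=-∞,β=+∞]: v=-9
Leaves evaluated: 6 of 9.

6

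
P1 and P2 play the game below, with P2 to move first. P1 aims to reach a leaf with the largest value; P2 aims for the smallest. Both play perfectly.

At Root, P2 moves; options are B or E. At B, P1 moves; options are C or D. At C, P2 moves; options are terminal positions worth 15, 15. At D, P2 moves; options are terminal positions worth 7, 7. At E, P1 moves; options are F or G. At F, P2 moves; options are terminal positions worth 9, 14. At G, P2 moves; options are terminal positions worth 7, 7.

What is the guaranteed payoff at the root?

C (P2): min(15, 15) = 15
D (P2): min(7, 7) = 7
B (P1): max(15, 7) = 15
F (P2): min(9, 14) = 9
G (P2): min(7, 7) = 7
E (P1): max(9, 7) = 9
Root (P2): min(15, 9) = 9

9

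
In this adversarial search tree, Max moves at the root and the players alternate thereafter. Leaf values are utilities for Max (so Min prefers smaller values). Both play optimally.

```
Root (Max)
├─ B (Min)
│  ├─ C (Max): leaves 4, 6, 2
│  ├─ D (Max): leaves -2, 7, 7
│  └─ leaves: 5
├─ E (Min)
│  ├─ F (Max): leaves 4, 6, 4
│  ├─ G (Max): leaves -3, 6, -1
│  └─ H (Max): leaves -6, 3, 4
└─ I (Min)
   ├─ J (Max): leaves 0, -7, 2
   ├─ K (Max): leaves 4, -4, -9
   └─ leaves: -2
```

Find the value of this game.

5

C (Max): max(4, 6, 2) = 6
D (Max): max(-2, 7, 7) = 7
B (Min): min(6, 7, 5) = 5
F (Max): max(4, 6, 4) = 6
G (Max): max(-3, 6, -1) = 6
H (Max): max(-6, 3, 4) = 4
E (Min): min(6, 6, 4) = 4
J (Max): max(0, -7, 2) = 2
K (Max): max(4, -4, -9) = 4
I (Min): min(2, 4, -2) = -2
Root (Max): max(5, 4, -2) = 5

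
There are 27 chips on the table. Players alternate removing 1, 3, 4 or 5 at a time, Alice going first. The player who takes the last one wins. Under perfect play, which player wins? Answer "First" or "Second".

First

Mark each pile size as W (mover wins) or L (mover loses):
i:   0  1  2  3  4  5  6  7  8  9 10 11 12 13 14 15 16 17 18 19 20 21 22 23 24 25 26 27
     L  W  L  W  W  W  W  W  L  W  L  W  W  W  W  W  L  W  L  W  W  W  W  W  L  W  L  W
Position 27 is W, so the first player wins.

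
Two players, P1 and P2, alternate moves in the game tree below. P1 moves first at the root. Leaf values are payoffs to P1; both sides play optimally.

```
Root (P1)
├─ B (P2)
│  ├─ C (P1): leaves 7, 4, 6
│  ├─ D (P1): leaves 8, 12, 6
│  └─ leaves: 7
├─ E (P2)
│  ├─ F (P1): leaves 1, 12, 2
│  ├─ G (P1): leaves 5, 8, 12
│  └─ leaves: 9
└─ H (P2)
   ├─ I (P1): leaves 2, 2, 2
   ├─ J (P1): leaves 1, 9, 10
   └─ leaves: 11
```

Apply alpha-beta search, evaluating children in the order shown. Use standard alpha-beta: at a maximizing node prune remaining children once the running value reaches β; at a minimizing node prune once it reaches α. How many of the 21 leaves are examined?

15

C [α=-∞,β=+∞]: v=7
D [α=-∞,β=7]: v=8 after child 1 ≥ β → β-cutoff, skip 2
B [α=-∞,β=+∞]: v=7
F [α=7,β=+∞]: v=12
G [α=7,β=12]: v=12
E [α=7,β=+∞]: v=9
I [α=9,β=+∞]: v=2
H [α=9,β=+∞]: v=2 after child 1 ≤ α → α-cutoff, skip 2
Root [α=-∞,β=+∞]: v=9
Leaves evaluated: 15 of 21.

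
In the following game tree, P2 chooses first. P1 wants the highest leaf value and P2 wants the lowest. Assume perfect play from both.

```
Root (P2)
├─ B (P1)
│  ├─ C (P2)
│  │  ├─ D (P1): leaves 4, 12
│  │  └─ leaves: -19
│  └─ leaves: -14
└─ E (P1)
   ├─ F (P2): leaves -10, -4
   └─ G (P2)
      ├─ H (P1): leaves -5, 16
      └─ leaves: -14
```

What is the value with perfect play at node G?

H: max(-5, 16) = 16
G: min(16, -14) = -14

-14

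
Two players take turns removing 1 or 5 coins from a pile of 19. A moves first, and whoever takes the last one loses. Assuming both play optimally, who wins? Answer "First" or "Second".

Second

W/L table (W = player to move can force a win):
i:   0  1  2  3  4  5  6  7  8  9 10 11 12 13 14 15 16 17 18 19
     W  L  W  L  W  L  W  L  W  L  W  L  W  L  W  L  W  L  W  L
Position 19 is L, so the second player wins.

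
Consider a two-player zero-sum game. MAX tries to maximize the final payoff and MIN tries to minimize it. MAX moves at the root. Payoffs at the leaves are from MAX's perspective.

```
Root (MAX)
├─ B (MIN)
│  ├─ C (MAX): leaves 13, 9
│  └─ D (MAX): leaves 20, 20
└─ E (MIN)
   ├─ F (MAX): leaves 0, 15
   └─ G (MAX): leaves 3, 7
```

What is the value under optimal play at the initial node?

13

C (MAX): max(13, 9) = 13
D (MAX): max(20, 20) = 20
B (MIN): min(13, 20) = 13
F (MAX): max(0, 15) = 15
G (MAX): max(3, 7) = 7
E (MIN): min(15, 7) = 7
Root (MAX): max(13, 7) = 13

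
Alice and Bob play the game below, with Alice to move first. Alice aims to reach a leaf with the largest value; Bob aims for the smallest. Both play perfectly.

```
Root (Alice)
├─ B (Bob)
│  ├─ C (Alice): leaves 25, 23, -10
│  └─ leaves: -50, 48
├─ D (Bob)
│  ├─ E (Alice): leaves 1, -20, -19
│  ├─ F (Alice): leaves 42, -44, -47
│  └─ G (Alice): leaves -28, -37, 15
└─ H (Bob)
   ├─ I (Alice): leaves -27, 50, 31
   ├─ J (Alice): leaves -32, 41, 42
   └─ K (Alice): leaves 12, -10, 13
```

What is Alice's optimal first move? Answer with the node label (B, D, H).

H

C (Alice): max(25, 23, -10) = 25
B (Bob): min(25, -50, 48) = -50
E (Alice): max(1, -20, -19) = 1
F (Alice): max(42, -44, -47) = 42
G (Alice): max(-28, -37, 15) = 15
D (Bob): min(1, 42, 15) = 1
I (Alice): max(-27, 50, 31) = 50
J (Alice): max(-32, 41, 42) = 42
K (Alice): max(12, -10, 13) = 13
H (Bob): min(50, 42, 13) = 13
Root (Alice): max(-50, 1, 13) = 13
Alice picks the child with the highest value: H (value 13).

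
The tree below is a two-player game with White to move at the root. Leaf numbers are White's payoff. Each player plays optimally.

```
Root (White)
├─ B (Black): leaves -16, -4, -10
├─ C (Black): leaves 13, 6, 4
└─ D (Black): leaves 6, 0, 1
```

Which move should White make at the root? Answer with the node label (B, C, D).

B (Black): min(-16, -4, -10) = -16
C (Black): min(13, 6, 4) = 4
D (Black): min(6, 0, 1) = 0
Root (White): max(-16, 4, 0) = 4
White picks the child with the highest value: C (value 4).

C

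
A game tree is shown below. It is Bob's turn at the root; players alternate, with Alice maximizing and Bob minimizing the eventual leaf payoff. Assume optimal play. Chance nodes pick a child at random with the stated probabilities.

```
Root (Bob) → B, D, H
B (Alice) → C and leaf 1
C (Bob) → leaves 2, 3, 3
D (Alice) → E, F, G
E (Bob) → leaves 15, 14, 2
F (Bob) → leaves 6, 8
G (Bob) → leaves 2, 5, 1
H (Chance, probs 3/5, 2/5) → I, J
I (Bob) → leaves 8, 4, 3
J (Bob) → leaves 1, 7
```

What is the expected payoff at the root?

C (Bob): min(2, 3, 3) = 2
B (Alice): max(2, 1) = 2
E (Bob): min(15, 14, 2) = 2
F (Bob): min(6, 8) = 6
G (Bob): min(2, 5, 1) = 1
D (Alice): max(2, 6, 1) = 6
I (Bob): min(8, 4, 3) = 3
J (Bob): min(1, 7) = 1
H (Chance): 3/5·3 + 2/5·1 = 2.2
Root (Bob): min(2, 6, 2.2) = 2

2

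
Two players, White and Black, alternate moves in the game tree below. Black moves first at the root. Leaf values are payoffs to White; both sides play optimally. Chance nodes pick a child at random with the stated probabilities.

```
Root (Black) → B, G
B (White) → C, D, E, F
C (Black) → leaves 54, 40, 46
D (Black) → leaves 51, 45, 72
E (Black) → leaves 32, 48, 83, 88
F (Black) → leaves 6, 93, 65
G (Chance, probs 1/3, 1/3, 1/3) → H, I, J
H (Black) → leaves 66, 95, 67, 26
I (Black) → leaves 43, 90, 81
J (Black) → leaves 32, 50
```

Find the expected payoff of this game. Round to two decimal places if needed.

C (Black): min(54, 40, 46) = 40
D (Black): min(51, 45, 72) = 45
E (Black): min(32, 48, 83, 88) = 32
F (Black): min(6, 93, 65) = 6
B (White): max(40, 45, 32, 6) = 45
H (Black): min(66, 95, 67, 26) = 26
I (Black): min(43, 90, 81) = 43
J (Black): min(32, 50) = 32
G (Chance): 1/3·26 + 1/3·43 + 1/3·32 = 33.67
Root (Black): min(45, 33.67) = 33.67

33.67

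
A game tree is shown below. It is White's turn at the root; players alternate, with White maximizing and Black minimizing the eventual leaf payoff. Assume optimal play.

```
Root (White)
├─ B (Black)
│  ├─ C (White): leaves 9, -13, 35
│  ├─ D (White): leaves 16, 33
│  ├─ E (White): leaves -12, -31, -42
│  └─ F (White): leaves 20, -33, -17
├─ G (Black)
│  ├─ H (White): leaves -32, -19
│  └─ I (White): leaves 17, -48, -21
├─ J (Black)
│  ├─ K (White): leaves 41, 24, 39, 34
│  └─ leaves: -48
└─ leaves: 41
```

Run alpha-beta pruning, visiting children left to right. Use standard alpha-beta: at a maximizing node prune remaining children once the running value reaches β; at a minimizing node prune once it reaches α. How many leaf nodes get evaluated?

17

C [α=-∞,β=+∞]: v=35
D [α=-∞,β=35]: v=33
E [α=-∞,β=33]: v=-12
F [α=-∞,β=-12]: v=20 after child 1 ≥ β → β-cutoff, skip 2
B [α=-∞,β=+∞]: v=-12
H [α=-12,β=+∞]: v=-19
G [α=-12,β=+∞]: v=-19 after child 1 ≤ α → α-cutoff, skip 1
K [α=-12,β=+∞]: v=41
J [α=-12,β=+∞]: v=-48
Root [α=-∞,β=+∞]: v=41
Leaves evaluated: 17 of 22.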